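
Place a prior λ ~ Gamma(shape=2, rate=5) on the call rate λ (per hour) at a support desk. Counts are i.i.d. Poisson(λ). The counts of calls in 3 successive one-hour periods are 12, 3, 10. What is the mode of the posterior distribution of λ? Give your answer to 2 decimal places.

λ̂_MAP = 3.25

Σxᵢ = 12+3+10 = 25, with n = 3.
Posterior ∝ λe^(−5λ) · λ^25e^(−3λ) = λ^26e^(−8λ), i.e. Gamma(shape=27, rate=8).
The mode of a Gamma(a, b) with a ≥ 1 (shape–rate) is (a−1)/b = 26/8 ≈ 3.25.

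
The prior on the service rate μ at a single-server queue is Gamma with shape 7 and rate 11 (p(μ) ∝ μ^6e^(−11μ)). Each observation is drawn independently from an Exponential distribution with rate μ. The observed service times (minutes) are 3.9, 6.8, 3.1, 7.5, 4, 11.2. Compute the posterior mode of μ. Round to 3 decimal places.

The Exponential(rate=μ) likelihood is ∝ μ^n e^(−μΣtᵢ). Here n = 6 and Σtᵢ = 3.9 + 6.8 + 3.1 + 7.5 + 4 + 11.2 = 36.5.
Posterior ∝ μ^6e^(−11μ) · μ^6e^(−36.5μ) = μ^12e^(−47.5μ), i.e. Gamma(13, 47.5).
Mode = (a−1)/b = 12/47.5 ≈ 0.253.

μ̂_MAP = 0.253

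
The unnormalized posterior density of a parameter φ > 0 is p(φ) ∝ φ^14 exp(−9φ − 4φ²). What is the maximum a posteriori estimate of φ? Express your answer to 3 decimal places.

ℓ'(φ) = 14/φ − 9 − 8φ. Setting this to zero and multiplying by φ: 8φ² + 9φ − 14 = 0.
φ = (−9 + √(9² + 4·8·14)) / (2·8) = (−9 + √529) / 16 = (−9 + 23)/16 = 7/8.
ℓ''(φ) = −14/φ² − 8 < 0, confirming a maximum.

φ̂_MAP = 0.875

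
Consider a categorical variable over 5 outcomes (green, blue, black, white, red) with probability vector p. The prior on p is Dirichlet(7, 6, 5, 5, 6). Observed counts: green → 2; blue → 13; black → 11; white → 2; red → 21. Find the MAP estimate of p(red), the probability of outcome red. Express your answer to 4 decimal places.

MAP estimate of p(red) = 0.3562

The posterior is Dirichlet(αᵢ + nᵢ) = Dirichlet(9, 19, 16, 7, 27).
For a Dirichlet(a₁,…,a_K) with all aᵢ > 1, the mode has j-th component (aⱼ − 1)/(Σaᵢ − K).
Here Σaᵢ = 78 and K = 5, so p(red) = (27 − 1)/(78 − 5) = 26/73 ≈ 0.3562.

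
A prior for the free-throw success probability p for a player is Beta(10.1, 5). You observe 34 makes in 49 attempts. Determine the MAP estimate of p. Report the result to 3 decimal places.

p̂_MAP = 0.694

Prior: Beta(10.1, 5).
Data: 34 successes in 49 trials. The binomial likelihood contributes p^34(1−p)^15, so the posterior is Beta(10.1+34, 5+15) = Beta(44.1, 20).
For Beta(a, b) with a, b > 1 the mode is (a−1)/(a+b−2) = 43.1/62.1 ≈ 0.694.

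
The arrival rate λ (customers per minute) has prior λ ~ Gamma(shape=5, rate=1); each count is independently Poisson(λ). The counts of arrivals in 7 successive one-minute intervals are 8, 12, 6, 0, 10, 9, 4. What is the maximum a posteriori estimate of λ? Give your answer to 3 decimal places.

λ̂_MAP = 6.625

Σxᵢ = 8+12+6+0+10+9+4 = 49, with n = 7.
Posterior ∝ λ^4e^(−1λ) · λ^49e^(−7λ) = λ^53e^(−8λ), i.e. Gamma(shape=54, rate=8).
The mode of a Gamma(a, b) with a ≥ 1 (shape–rate) is (a−1)/b = 53/8 ≈ 6.625.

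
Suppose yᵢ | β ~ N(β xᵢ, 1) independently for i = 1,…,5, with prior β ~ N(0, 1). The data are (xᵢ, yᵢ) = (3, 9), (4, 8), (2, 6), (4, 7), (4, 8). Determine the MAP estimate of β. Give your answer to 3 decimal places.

log p(β | y) = −Σ(yᵢ − βxᵢ)²/(2·1) − β²/(2·1) + const.
Setting the derivative to zero: Σxᵢ(yᵢ − βxᵢ)/1 − β/1 = 0, so β = Σxᵢyᵢ / (Σxᵢ² + σ²/τ²).
Σxᵢyᵢ = 3·9 + 4·8 + 2·6 + 4·7 + 4·8 = 131; Σxᵢ² = 61; σ²/τ² = 1.
β̂_MAP = 131 / (61 + 1) = 131/62 ≈ 2.113.

β̂_MAP = 2.113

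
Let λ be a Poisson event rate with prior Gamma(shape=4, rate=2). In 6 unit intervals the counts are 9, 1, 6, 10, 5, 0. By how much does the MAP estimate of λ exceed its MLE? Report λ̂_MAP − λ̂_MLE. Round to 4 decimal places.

MAP − MLE = -0.9167

Σxᵢ = 31. Posterior is Gamma(35, 8); MAP = (35−1)/8 = 34/8 ≈ 4.25000.
MLE = x̄ = 31/6 ≈ 5.16667.
Difference = 34/8 − 31/6 = -11/12 ≈ -0.9167.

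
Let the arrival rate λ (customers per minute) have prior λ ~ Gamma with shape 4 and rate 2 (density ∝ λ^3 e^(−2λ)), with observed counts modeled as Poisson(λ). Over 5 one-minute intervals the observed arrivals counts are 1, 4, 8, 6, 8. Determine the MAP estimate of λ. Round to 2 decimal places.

Σxᵢ = 1+4+8+6+8 = 27, with n = 5.
Posterior ∝ λ^3e^(−2λ) · λ^27e^(−5λ) = λ^30e^(−7λ), i.e. Gamma(shape=31, rate=7).
The mode of a Gamma(a, b) with a ≥ 1 (shape–rate) is (a−1)/b = 30/7 ≈ 4.29.

λ̂_MAP = 4.29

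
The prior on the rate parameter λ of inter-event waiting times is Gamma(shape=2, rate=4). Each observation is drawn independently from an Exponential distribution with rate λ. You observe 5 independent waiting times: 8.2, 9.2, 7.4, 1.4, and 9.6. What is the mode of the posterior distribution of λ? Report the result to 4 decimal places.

The Exponential(rate=λ) likelihood is ∝ λ^n e^(−λΣtᵢ). Here n = 5 and Σtᵢ = 8.2 + 9.2 + 7.4 + 1.4 + 9.6 = 35.8.
Posterior ∝ λe^(−4λ) · λ^5e^(−35.8λ) = λ^6e^(−39.8λ), i.e. Gamma(7, 39.8).
Mode = (a−1)/b = 6/39.8 ≈ 0.1508.

λ̂_MAP = 0.1508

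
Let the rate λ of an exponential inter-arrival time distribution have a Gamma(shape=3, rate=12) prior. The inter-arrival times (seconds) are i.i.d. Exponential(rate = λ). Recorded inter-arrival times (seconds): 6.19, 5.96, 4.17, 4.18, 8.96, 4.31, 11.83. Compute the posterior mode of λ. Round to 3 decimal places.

λ̂_MAP = 0.156

The Exponential(rate=λ) likelihood is ∝ λ^n e^(−λΣtᵢ). Here n = 7 and Σtᵢ = 6.19 + 5.96 + 4.17 + 4.18 + 8.96 + 4.31 + 11.83 = 45.60.
Posterior ∝ λ^2e^(−12λ) · λ^7e^(−45.60λ) = λ^9e^(−57.60λ), i.e. Gamma(10, 57.60).
Mode = (a−1)/b = 9/57.60 ≈ 0.156.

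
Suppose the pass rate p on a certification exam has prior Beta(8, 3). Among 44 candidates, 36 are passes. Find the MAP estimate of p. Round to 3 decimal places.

Prior: Beta(8, 3).
Data: 36 successes in 44 trials. The binomial likelihood contributes p^36(1−p)^8, so the posterior is Beta(8+36, 3+8) = Beta(44, 11).
For Beta(a, b) with a, b > 1 the mode is (a−1)/(a+b−2) = 43/53 ≈ 0.811.

p̂_MAP = 0.811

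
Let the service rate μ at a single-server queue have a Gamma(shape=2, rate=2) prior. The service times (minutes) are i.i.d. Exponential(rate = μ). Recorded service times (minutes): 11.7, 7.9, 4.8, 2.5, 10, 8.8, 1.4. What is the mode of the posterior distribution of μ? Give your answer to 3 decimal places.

μ̂_MAP = 0.163

The Exponential(rate=μ) likelihood is ∝ μ^n e^(−μΣtᵢ). Here n = 7 and Σtᵢ = 11.7 + 7.9 + 4.8 + 2.5 + 10 + 8.8 + 1.4 = 47.1.
Posterior ∝ μe^(−2μ) · μ^7e^(−47.1μ) = μ^8e^(−49.1μ), i.e. Gamma(9, 49.1).
Mode = (a−1)/b = 8/49.1 ≈ 0.163.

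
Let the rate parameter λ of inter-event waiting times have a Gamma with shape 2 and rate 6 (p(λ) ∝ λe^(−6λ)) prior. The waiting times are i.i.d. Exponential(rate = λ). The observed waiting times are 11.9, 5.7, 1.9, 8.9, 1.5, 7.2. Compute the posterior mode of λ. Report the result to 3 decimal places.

The Exponential(rate=λ) likelihood is ∝ λ^n e^(−λΣtᵢ). Here n = 6 and Σtᵢ = 11.9 + 5.7 + 1.9 + 8.9 + 1.5 + 7.2 = 37.1.
Posterior ∝ λe^(−6λ) · λ^6e^(−37.1λ) = λ^7e^(−43.1λ), i.e. Gamma(8, 43.1).
Mode = (a−1)/b = 7/43.1 ≈ 0.162.

λ̂_MAP = 0.162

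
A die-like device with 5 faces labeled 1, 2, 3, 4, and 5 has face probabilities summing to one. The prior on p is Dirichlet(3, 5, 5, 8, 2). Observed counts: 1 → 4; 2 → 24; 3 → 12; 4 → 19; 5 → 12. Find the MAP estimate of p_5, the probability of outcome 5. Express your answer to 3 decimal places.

The posterior is Dirichlet(αᵢ + nᵢ) = Dirichlet(7, 29, 17, 27, 14).
For a Dirichlet(a₁,…,a_K) with all aᵢ > 1, the mode has j-th component (aⱼ − 1)/(Σaᵢ − K).
Here Σaᵢ = 94 and K = 5, so p_5 = (14 − 1)/(94 − 5) = 13/89 ≈ 0.146.

MAP estimate: 0.146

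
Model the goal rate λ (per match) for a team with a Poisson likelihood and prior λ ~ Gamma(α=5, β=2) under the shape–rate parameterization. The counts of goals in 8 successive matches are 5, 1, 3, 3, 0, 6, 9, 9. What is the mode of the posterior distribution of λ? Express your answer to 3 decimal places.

λ̂_MAP = 4.000

Σxᵢ = 5+1+3+3+0+6+9+9 = 36, with n = 8.
Posterior ∝ λ^4e^(−2λ) · λ^36e^(−8λ) = λ^40e^(−10λ), i.e. Gamma(shape=41, rate=10).
The mode of a Gamma(a, b) with a ≥ 1 (shape–rate) is (a−1)/b = 40/10 ≈ 4.000.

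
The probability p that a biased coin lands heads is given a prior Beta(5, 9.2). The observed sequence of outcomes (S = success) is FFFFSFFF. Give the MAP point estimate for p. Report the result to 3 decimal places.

p̂_MAP = 0.248

Prior: Beta(5, 9.2).
Data: 1 success in 8 trials (from the sequence). The binomial likelihood contributes p(1−p)^7, so the posterior is Beta(5+1, 9.2+7) = Beta(6, 16.2).
For Beta(a, b) with a, b > 1 the mode is (a−1)/(a+b−2) = 5/20.2 ≈ 0.248.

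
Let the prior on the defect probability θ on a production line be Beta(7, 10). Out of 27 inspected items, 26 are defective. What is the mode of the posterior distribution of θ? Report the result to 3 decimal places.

Prior: Beta(7, 10).
Data: 26 successes in 27 trials. The binomial likelihood contributes θ^26(1−θ)^1, so the posterior is Beta(7+26, 10+1) = Beta(33, 11).
For Beta(a, b) with a, b > 1 the mode is (a−1)/(a+b−2) = 32/42 ≈ 0.762.

θ̂_MAP = 0.762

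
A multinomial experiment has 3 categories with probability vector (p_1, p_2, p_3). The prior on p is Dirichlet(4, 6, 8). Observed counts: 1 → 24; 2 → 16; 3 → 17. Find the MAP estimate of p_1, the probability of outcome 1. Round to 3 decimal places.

The posterior is Dirichlet(αᵢ + nᵢ) = Dirichlet(28, 22, 25).
For a Dirichlet(a₁,…,a_K) with all aᵢ > 1, the mode has j-th component (aⱼ − 1)/(Σaᵢ − K).
Here Σaᵢ = 75 and K = 3, so p_1 = (28 − 1)/(75 − 3) = 27/72 ≈ 0.375.

MAP estimate: 0.375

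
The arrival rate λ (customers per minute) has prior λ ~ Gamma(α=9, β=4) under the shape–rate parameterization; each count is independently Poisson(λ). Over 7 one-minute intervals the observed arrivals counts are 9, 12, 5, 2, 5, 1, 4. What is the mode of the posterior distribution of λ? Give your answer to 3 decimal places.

Σxᵢ = 9+12+5+2+5+1+4 = 38, with n = 7.
Posterior ∝ λ^8e^(−4λ) · λ^38e^(−7λ) = λ^46e^(−11λ), i.e. Gamma(shape=47, rate=11).
The mode of a Gamma(a, b) with a ≥ 1 (shape–rate) is (a−1)/b = 46/11 ≈ 4.182.

λ̂_MAP = 4.182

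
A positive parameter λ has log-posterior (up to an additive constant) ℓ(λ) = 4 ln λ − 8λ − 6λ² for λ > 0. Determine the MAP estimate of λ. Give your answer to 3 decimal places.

ℓ'(λ) = 4/λ − 8 − 12λ. Setting this to zero and multiplying by λ: 12λ² + 8λ − 4 = 0.
λ = (−8 + √(8² + 4·12·4)) / (2·12) = (−8 + √256) / 24 = (−8 + 16)/24 = 1/3.
ℓ''(λ) = −4/λ² − 12 < 0, confirming a maximum.

λ̂_MAP = 0.333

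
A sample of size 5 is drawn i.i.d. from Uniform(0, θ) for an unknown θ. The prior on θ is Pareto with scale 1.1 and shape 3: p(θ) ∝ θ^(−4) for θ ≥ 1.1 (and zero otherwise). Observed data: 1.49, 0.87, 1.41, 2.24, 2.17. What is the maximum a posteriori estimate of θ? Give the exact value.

The Uniform(0, θ) likelihood is θ^(−n) for θ ≥ max(xᵢ), zero otherwise. Here max(xᵢ) = 2.24.
Posterior ∝ θ^(−4) · θ^(−5) = θ^(−9) on θ ≥ max(1.1, 2.24) = 2.24.
This density is strictly decreasing in θ, so the posterior mode lies at the lower boundary of the support.

θ̂_MAP = 2.24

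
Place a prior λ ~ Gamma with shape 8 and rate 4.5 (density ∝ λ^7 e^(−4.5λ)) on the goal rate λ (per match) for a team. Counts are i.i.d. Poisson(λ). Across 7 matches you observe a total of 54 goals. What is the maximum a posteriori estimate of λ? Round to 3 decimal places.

Σxᵢ = 54, n = 7.
Posterior ∝ λ^7e^(−4.5λ) · λ^54e^(−7λ) = λ^61e^(−11.5λ), i.e. Gamma(shape=62, rate=11.5).
The mode of a Gamma(a, b) with a ≥ 1 (shape–rate) is (a−1)/b = 61/11.5 ≈ 5.304.

λ̂_MAP = 5.304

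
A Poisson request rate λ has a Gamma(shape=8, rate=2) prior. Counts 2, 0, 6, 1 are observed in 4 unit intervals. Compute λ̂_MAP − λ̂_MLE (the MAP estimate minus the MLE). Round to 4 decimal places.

Σxᵢ = 9. Posterior is Gamma(17, 6); MAP = (17−1)/6 = 16/6 ≈ 2.66667.
MLE = x̄ = 9/4 ≈ 2.25000.
Difference = 16/6 − 9/4 = 5/12 ≈ 0.4167.

MAP − MLE = 0.4167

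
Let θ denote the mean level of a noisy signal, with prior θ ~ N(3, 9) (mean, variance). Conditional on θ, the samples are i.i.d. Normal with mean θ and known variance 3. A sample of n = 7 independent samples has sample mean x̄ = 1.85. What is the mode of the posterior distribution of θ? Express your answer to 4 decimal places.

θ̂_MAP = 1.9023

n = 7, x̄ = 1.85.
For a Normal prior and Normal likelihood with known variance, the posterior is Normal; its mode equals its mean, the precision-weighted average.
Prior precision 1/σ₀² = 1/9; data precision n/σ² = 7/3.
θ̂ = ((1/9)·3 + (7/3)·1.85) / (1/9 + 7/3) = 4.65/(22/9) = 837/440 ≈ 1.9023.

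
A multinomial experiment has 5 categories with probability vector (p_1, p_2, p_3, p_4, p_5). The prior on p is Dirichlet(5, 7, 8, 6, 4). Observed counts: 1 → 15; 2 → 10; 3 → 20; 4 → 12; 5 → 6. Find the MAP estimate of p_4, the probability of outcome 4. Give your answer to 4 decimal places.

MAP estimate: 0.1932

The posterior is Dirichlet(αᵢ + nᵢ) = Dirichlet(20, 17, 28, 18, 10).
For a Dirichlet(a₁,…,a_K) with all aᵢ > 1, the mode has j-th component (aⱼ − 1)/(Σaᵢ − K).
Here Σaᵢ = 93 and K = 5, so p_4 = (18 − 1)/(93 − 5) = 17/88 ≈ 0.1932.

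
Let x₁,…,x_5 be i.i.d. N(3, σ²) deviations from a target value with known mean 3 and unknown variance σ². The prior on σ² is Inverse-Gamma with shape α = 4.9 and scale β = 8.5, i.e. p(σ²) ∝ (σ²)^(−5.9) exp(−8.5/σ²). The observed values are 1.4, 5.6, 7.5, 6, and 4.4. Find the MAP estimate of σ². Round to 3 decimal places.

Sum of squared deviations about the known mean: SS = (1.4−3)² + (5.6−3)² + (7.5−3)² + (6−3)² + (4.4−3)² = 40.53.
The Normal likelihood contributes (σ²)^(−n/2) exp(−SS/(2σ²)), so the posterior is Inverse-Gamma(α + n/2, β + SS/2) = Inverse-Gamma(7.4, 28.765).
The mode of Inverse-Gamma(a, b) is b/(a+1) = 28.765/8.4 ≈ 3.424.

σ̂²_MAP = 3.424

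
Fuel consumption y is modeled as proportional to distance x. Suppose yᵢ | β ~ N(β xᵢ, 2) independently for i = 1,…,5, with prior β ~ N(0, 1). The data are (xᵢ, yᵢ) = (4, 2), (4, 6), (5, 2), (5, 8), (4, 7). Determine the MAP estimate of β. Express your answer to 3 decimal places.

β̂_MAP = 1.100

log p(β | y) = −Σ(yᵢ − βxᵢ)²/(2·2) − β²/(2·1) + const.
Setting the derivative to zero: Σxᵢ(yᵢ − βxᵢ)/2 − β/1 = 0, so β = Σxᵢyᵢ / (Σxᵢ² + σ²/τ²).
Σxᵢyᵢ = 4·2 + 4·6 + 5·2 + 5·8 + 4·7 = 110; Σxᵢ² = 98; σ²/τ² = 2.
β̂_MAP = 110 / (98 + 2) = 110/100 ≈ 1.100.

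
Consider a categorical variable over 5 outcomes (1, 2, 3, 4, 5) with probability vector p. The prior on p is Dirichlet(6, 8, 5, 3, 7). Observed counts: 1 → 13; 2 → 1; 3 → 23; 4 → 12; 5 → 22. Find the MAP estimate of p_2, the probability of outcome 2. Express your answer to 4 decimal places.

MAP estimate: 0.0842

The posterior is Dirichlet(αᵢ + nᵢ) = Dirichlet(19, 9, 28, 15, 29).
For a Dirichlet(a₁,…,a_K) with all aᵢ > 1, the mode has j-th component (aⱼ − 1)/(Σaᵢ − K).
Here Σaᵢ = 100 and K = 5, so p_2 = (9 − 1)/(100 − 5) = 8/95 ≈ 0.0842.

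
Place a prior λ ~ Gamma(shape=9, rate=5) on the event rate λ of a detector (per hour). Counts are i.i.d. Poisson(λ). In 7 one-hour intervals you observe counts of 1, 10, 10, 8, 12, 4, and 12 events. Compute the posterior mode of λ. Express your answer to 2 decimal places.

λ̂_MAP = 5.42

Σxᵢ = 1+10+10+8+12+4+12 = 57, with n = 7.
Posterior ∝ λ^8e^(−5λ) · λ^57e^(−7λ) = λ^65e^(−12λ), i.e. Gamma(shape=66, rate=12).
The mode of a Gamma(a, b) with a ≥ 1 (shape–rate) is (a−1)/b = 65/12 ≈ 5.42.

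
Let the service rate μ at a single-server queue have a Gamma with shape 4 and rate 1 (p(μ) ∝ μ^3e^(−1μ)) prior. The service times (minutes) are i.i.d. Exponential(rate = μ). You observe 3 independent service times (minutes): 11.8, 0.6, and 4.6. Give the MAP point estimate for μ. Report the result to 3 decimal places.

μ̂_MAP = 0.333

The Exponential(rate=μ) likelihood is ∝ μ^n e^(−μΣtᵢ). Here n = 3 and Σtᵢ = 11.8 + 0.6 + 4.6 = 17.
Posterior ∝ μ^3e^(−1μ) · μ^3e^(−17μ) = μ^6e^(−18μ), i.e. Gamma(7, 18).
Mode = (a−1)/b = 6/18 ≈ 0.333.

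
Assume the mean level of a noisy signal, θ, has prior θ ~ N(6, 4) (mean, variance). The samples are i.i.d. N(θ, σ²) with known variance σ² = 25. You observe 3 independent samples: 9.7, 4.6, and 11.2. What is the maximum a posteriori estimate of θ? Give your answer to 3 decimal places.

θ̂_MAP = 6.811

n = 3; x̄ = (9.7 + 4.6 + 11.2)/3 = 25.5/3 = 8.5.
For a Normal prior and Normal likelihood with known variance, the posterior is Normal; its mode equals its mean, the precision-weighted average.
Prior precision 1/σ₀² = 1/4 = 0.25; data precision n/σ² = 3/25 = 0.12.
θ̂ = (0.25·6 + 0.12·8.5) / (0.25 + 0.12) = 2.52/0.37 = 252/37 ≈ 6.811.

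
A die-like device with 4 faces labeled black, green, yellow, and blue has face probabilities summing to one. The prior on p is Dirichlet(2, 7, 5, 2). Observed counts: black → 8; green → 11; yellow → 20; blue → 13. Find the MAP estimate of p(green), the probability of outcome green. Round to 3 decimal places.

MAP estimate of p(green) = 0.266

The posterior is Dirichlet(αᵢ + nᵢ) = Dirichlet(10, 18, 25, 15).
For a Dirichlet(a₁,…,a_K) with all aᵢ > 1, the mode has j-th component (aⱼ − 1)/(Σaᵢ − K).
Here Σaᵢ = 68 and K = 4, so p(green) = (18 − 1)/(68 − 4) = 17/64 ≈ 0.266.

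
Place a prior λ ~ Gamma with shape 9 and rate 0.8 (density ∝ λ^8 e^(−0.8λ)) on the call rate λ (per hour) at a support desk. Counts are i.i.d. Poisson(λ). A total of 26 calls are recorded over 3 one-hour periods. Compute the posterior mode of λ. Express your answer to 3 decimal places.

λ̂_MAP = 8.947

Σxᵢ = 26, n = 3.
Posterior ∝ λ^8e^(−0.8λ) · λ^26e^(−3λ) = λ^34e^(−3.8λ), i.e. Gamma(shape=35, rate=3.8).
The mode of a Gamma(a, b) with a ≥ 1 (shape–rate) is (a−1)/b = 34/3.8 ≈ 8.947.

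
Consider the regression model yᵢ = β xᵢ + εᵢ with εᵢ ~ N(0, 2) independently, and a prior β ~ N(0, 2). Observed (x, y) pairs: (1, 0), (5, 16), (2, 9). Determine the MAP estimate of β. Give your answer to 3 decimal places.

β̂_MAP = 3.161

log p(β | y) = −Σ(yᵢ − βxᵢ)²/(2·2) − β²/(2·2) + const.
Setting the derivative to zero: Σxᵢ(yᵢ − βxᵢ)/2 − β/2 = 0, so β = Σxᵢyᵢ / (Σxᵢ² + σ²/τ²).
Σxᵢyᵢ = 1·0 + 5·16 + 2·9 = 98; Σxᵢ² = 30; σ²/τ² = 1.
β̂_MAP = 98 / (30 + 1) = 98/31 ≈ 3.161.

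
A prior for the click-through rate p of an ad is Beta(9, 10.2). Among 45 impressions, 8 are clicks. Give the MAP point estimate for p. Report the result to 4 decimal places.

p̂_MAP = 0.2572

Prior: Beta(9, 10.2).
Data: 8 successes in 45 trials. The binomial likelihood contributes p^8(1−p)^37, so the posterior is Beta(9+8, 10.2+37) = Beta(17, 47.2).
For Beta(a, b) with a, b > 1 the mode is (a−1)/(a+b−2) = 16/62.2 ≈ 0.2572.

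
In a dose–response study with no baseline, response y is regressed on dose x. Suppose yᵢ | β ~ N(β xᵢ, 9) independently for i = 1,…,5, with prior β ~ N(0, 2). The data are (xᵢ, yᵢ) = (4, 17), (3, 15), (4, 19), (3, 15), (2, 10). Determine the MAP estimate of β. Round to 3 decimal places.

log p(β | y) = −Σ(yᵢ − βxᵢ)²/(2·9) − β²/(2·2) + const.
Setting the derivative to zero: Σxᵢ(yᵢ − βxᵢ)/9 − β/2 = 0, so β = Σxᵢyᵢ / (Σxᵢ² + σ²/τ²).
Σxᵢyᵢ = 4·17 + 3·15 + 4·19 + 3·15 + 2·10 = 254; Σxᵢ² = 54; σ²/τ² = 4.5.
β̂_MAP = 254 / (54 + 4.5) = 254/58.5 ≈ 4.342.

β̂_MAP = 4.342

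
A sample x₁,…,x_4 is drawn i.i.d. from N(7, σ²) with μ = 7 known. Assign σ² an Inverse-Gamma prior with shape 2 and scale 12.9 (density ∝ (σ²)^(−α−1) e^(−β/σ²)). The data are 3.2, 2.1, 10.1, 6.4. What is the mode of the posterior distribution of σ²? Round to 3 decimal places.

Sum of squared deviations about the known mean: SS = (3.2−7)² + (2.1−7)² + (10.1−7)² + (6.4−7)² = 48.42.
The Normal likelihood contributes (σ²)^(−n/2) exp(−SS/(2σ²)), so the posterior is Inverse-Gamma(α + n/2, β + SS/2) = Inverse-Gamma(4, 37.11).
The mode of Inverse-Gamma(a, b) is b/(a+1) = 37.11/5 ≈ 7.422.

σ̂²_MAP = 7.422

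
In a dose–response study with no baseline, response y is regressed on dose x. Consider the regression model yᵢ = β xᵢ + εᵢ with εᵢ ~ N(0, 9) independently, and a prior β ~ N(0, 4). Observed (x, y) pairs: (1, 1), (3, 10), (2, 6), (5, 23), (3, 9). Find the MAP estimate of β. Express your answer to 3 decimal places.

log p(β | y) = −Σ(yᵢ − βxᵢ)²/(2·9) − β²/(2·4) + const.
Setting the derivative to zero: Σxᵢ(yᵢ − βxᵢ)/9 − β/4 = 0, so β = Σxᵢyᵢ / (Σxᵢ² + σ²/τ²).
Σxᵢyᵢ = 1·1 + 3·10 + 2·6 + 5·23 + 3·9 = 185; Σxᵢ² = 48; σ²/τ² = 2.25.
β̂_MAP = 185 / (48 + 2.25) = 185/50.25 ≈ 3.682.

β̂_MAP = 3.682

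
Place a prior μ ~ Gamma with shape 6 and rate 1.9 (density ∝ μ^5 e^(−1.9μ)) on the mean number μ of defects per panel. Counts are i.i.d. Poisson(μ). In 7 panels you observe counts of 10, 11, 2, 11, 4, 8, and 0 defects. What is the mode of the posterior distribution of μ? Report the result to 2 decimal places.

μ̂_MAP = 5.73

Σxᵢ = 10+11+2+11+4+8+0 = 46, with n = 7.
Posterior ∝ μ^5e^(−1.9μ) · μ^46e^(−7μ) = μ^51e^(−8.9μ), i.e. Gamma(shape=52, rate=8.9).
The mode of a Gamma(a, b) with a ≥ 1 (shape–rate) is (a−1)/b = 51/8.9 ≈ 5.73.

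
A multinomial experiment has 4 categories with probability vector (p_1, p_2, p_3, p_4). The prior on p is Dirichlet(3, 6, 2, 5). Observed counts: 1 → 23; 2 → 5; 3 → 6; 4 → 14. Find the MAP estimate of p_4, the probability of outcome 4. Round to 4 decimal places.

MAP estimate: 0.3000

The posterior is Dirichlet(αᵢ + nᵢ) = Dirichlet(26, 11, 8, 19).
For a Dirichlet(a₁,…,a_K) with all aᵢ > 1, the mode has j-th component (aⱼ − 1)/(Σaᵢ − K).
Here Σaᵢ = 64 and K = 4, so p_4 = (19 − 1)/(64 − 4) = 18/60 ≈ 0.3000.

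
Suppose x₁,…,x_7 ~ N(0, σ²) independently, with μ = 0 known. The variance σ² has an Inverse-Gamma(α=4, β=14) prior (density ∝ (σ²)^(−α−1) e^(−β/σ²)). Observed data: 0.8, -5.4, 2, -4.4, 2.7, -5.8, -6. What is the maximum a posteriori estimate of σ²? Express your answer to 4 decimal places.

Sum of squared deviations about the known mean: SS = (0.8−0)² + (-5.4−0)² + (2−0)² + (-4.4−0)² + (2.7−0)² + (-5.8−0)² + (-6−0)² = 130.09.
The Normal likelihood contributes (σ²)^(−n/2) exp(−SS/(2σ²)), so the posterior is Inverse-Gamma(α + n/2, β + SS/2) = Inverse-Gamma(7.5, 79.045).
The mode of Inverse-Gamma(a, b) is b/(a+1) = 79.045/8.5 ≈ 9.2994.

σ̂²_MAP = 9.2994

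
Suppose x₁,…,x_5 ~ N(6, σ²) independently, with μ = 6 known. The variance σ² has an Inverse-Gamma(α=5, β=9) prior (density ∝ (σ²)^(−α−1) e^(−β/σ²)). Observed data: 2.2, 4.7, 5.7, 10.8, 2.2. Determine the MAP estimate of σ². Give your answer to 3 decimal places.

Sum of squared deviations about the known mean: SS = (2.2−6)² + (4.7−6)² + (5.7−6)² + (10.8−6)² + (2.2−6)² = 53.7.
The Normal likelihood contributes (σ²)^(−n/2) exp(−SS/(2σ²)), so the posterior is Inverse-Gamma(α + n/2, β + SS/2) = Inverse-Gamma(7.5, 35.85).
The mode of Inverse-Gamma(a, b) is b/(a+1) = 35.85/8.5 ≈ 4.218.

σ̂²_MAP = 4.218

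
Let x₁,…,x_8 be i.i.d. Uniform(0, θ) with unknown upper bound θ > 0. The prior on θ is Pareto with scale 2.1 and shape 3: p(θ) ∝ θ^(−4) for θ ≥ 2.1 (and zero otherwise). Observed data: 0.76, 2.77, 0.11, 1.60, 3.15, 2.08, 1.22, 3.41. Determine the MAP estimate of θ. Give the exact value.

θ̂_MAP = 3.41

The Uniform(0, θ) likelihood is θ^(−n) for θ ≥ max(xᵢ), zero otherwise. Here max(xᵢ) = 3.41.
Posterior ∝ θ^(−4) · θ^(−8) = θ^(−12) on θ ≥ max(2.1, 3.41) = 3.41.
This density is strictly decreasing in θ, so the posterior mode lies at the lower boundary of the support.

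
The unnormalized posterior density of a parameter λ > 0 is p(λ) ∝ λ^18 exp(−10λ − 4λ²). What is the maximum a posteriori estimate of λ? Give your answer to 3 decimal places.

λ̂_MAP = 1.000

ℓ'(λ) = 18/λ − 10 − 8λ. Setting this to zero and multiplying by λ: 8λ² + 10λ − 18 = 0.
λ = (−10 + √(10² + 4·8·18)) / (2·8) = (−10 + √676) / 16 = (−10 + 26)/16 = 1.
ℓ''(λ) = −18/λ² − 8 < 0, confirming a maximum.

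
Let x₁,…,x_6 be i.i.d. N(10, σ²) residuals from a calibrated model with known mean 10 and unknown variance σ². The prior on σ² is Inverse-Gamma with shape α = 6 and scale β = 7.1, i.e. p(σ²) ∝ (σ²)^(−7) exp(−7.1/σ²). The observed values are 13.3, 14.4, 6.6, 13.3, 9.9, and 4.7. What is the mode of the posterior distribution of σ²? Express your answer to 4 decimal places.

σ̂²_MAP = 4.7500

Sum of squared deviations about the known mean: SS = (13.3−10)² + (14.4−10)² + (6.6−10)² + (13.3−10)² + (9.9−10)² + (4.7−10)² = 80.8.
The Normal likelihood contributes (σ²)^(−n/2) exp(−SS/(2σ²)), so the posterior is Inverse-Gamma(α + n/2, β + SS/2) = Inverse-Gamma(9, 47.5).
The mode of Inverse-Gamma(a, b) is b/(a+1) = 47.5/10 ≈ 4.7500.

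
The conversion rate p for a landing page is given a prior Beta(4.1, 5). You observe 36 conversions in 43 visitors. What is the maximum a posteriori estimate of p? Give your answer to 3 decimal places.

Prior: Beta(4.1, 5).
Data: 36 successes in 43 trials. The binomial likelihood contributes p^36(1−p)^7, so the posterior is Beta(4.1+36, 5+7) = Beta(40.1, 12).
For Beta(a, b) with a, b > 1 the mode is (a−1)/(a+b−2) = 39.1/50.1 ≈ 0.780.

p̂_MAP = 0.780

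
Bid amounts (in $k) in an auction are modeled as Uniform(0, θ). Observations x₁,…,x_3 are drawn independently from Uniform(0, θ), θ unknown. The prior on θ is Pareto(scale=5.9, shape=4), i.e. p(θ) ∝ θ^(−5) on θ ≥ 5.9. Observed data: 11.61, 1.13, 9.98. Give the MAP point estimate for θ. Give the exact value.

The Uniform(0, θ) likelihood is θ^(−n) for θ ≥ max(xᵢ), zero otherwise. Here max(xᵢ) = 11.61.
Posterior ∝ θ^(−5) · θ^(−3) = θ^(−8) on θ ≥ max(5.9, 11.61) = 11.61.
This density is strictly decreasing in θ, so the posterior mode lies at the lower boundary of the support.

θ̂_MAP = 11.61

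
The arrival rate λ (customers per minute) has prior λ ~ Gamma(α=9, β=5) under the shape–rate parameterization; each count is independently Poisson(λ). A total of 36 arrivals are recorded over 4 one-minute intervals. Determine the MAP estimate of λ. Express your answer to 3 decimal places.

λ̂_MAP = 4.889

Σxᵢ = 36, n = 4.
Posterior ∝ λ^8e^(−5λ) · λ^36e^(−4λ) = λ^44e^(−9λ), i.e. Gamma(shape=45, rate=9).
The mode of a Gamma(a, b) with a ≥ 1 (shape–rate) is (a−1)/b = 44/9 ≈ 4.889.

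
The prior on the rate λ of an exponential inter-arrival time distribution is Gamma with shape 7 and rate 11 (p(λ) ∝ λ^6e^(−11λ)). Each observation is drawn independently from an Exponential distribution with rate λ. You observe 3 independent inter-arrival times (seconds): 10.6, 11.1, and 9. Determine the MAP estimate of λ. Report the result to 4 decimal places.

λ̂_MAP = 0.2158

The Exponential(rate=λ) likelihood is ∝ λ^n e^(−λΣtᵢ). Here n = 3 and Σtᵢ = 10.6 + 11.1 + 9 = 30.7.
Posterior ∝ λ^6e^(−11λ) · λ^3e^(−30.7λ) = λ^9e^(−41.7λ), i.e. Gamma(10, 41.7).
Mode = (a−1)/b = 9/41.7 ≈ 0.2158.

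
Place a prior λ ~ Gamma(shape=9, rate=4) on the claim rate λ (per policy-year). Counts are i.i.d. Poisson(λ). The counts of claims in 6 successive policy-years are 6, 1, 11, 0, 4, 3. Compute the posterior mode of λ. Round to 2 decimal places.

Σxᵢ = 6+1+11+0+4+3 = 25, with n = 6.
Posterior ∝ λ^8e^(−4λ) · λ^25e^(−6λ) = λ^33e^(−10λ), i.e. Gamma(shape=34, rate=10).
The mode of a Gamma(a, b) with a ≥ 1 (shape–rate) is (a−1)/b = 33/10 ≈ 3.30.

λ̂_MAP = 3.30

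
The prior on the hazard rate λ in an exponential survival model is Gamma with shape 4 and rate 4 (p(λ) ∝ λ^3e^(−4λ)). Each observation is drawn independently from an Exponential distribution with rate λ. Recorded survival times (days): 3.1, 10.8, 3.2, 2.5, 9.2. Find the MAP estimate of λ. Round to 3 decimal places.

λ̂_MAP = 0.244

The Exponential(rate=λ) likelihood is ∝ λ^n e^(−λΣtᵢ). Here n = 5 and Σtᵢ = 3.1 + 10.8 + 3.2 + 2.5 + 9.2 = 28.8.
Posterior ∝ λ^3e^(−4λ) · λ^5e^(−28.8λ) = λ^8e^(−32.8λ), i.e. Gamma(9, 32.8).
Mode = (a−1)/b = 8/32.8 ≈ 0.244.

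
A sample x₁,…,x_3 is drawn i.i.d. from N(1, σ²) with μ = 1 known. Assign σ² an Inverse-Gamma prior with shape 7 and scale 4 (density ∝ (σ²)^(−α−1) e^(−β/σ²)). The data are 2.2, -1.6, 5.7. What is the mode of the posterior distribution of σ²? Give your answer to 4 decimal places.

σ̂²_MAP = 2.0153

Sum of squared deviations about the known mean: SS = (2.2−1)² + (-1.6−1)² + (5.7−1)² = 30.29.
The Normal likelihood contributes (σ²)^(−n/2) exp(−SS/(2σ²)), so the posterior is Inverse-Gamma(α + n/2, β + SS/2) = Inverse-Gamma(8.5, 19.145).
The mode of Inverse-Gamma(a, b) is b/(a+1) = 19.145/9.5 ≈ 2.0153.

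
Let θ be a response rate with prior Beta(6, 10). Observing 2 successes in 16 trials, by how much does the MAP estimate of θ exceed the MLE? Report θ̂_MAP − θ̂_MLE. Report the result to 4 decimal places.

Posterior is Beta(8, 24); MAP = (8−1)/(32−2) = 7/30 ≈ 0.23333.
MLE ignores the prior: θ̂_MLE = k/n = 2/16 ≈ 0.12500.
Difference = 7/30 − 2/16 = 13/120 ≈ 0.1083.

MAP − MLE = 0.1083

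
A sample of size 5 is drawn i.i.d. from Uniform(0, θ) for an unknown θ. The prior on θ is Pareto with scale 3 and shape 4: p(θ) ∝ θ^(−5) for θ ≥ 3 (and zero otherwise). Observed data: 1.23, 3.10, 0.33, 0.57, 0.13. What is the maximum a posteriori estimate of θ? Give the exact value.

θ̂_MAP = 3.10

The Uniform(0, θ) likelihood is θ^(−n) for θ ≥ max(xᵢ), zero otherwise. Here max(xᵢ) = 3.10.
Posterior ∝ θ^(−5) · θ^(−5) = θ^(−10) on θ ≥ max(3, 3.10) = 3.10.
This density is strictly decreasing in θ, so the posterior mode lies at the lower boundary of the support.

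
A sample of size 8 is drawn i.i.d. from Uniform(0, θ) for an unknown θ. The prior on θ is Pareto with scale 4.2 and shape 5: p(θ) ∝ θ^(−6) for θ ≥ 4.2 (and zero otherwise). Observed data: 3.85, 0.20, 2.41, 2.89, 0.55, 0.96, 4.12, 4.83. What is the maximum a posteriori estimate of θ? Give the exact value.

θ̂_MAP = 4.83

The Uniform(0, θ) likelihood is θ^(−n) for θ ≥ max(xᵢ), zero otherwise. Here max(xᵢ) = 4.83.
Posterior ∝ θ^(−6) · θ^(−8) = θ^(−14) on θ ≥ max(4.2, 4.83) = 4.83.
This density is strictly decreasing in θ, so the posterior mode lies at the lower boundary of the support.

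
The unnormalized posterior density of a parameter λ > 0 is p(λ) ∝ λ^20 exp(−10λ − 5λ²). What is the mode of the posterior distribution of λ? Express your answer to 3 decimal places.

λ̂_MAP = 1.000

ℓ'(λ) = 20/λ − 10 − 10λ. Setting this to zero and multiplying by λ: 10λ² + 10λ − 20 = 0.
λ = (−10 + √(10² + 4·10·20)) / (2·10) = (−10 + √900) / 20 = (−10 + 30)/20 = 1.
ℓ''(λ) = −20/λ² − 10 < 0, confirming a maximum.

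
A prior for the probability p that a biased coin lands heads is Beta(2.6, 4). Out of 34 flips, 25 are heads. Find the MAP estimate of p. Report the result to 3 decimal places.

p̂_MAP = 0.689

Prior: Beta(2.6, 4).
Data: 25 successes in 34 trials. The binomial likelihood contributes p^25(1−p)^9, so the posterior is Beta(2.6+25, 4+9) = Beta(27.6, 13).
For Beta(a, b) with a, b > 1 the mode is (a−1)/(a+b−2) = 26.6/38.6 ≈ 0.689.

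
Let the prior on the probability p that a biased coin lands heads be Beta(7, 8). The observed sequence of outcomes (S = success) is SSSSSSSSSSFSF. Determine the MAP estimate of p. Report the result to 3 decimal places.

p̂_MAP = 0.654

Prior: Beta(7, 8).
Data: 11 successes in 13 trials (from the sequence). The binomial likelihood contributes p^11(1−p)^2, so the posterior is Beta(7+11, 8+2) = Beta(18, 10).
For Beta(a, b) with a, b > 1 the mode is (a−1)/(a+b−2) = 17/26 ≈ 0.654.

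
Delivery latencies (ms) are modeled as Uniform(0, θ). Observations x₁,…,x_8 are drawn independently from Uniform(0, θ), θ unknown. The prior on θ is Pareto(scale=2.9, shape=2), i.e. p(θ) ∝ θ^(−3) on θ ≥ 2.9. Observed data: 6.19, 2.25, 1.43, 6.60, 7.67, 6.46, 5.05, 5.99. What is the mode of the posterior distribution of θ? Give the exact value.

The Uniform(0, θ) likelihood is θ^(−n) for θ ≥ max(xᵢ), zero otherwise. Here max(xᵢ) = 7.67.
Posterior ∝ θ^(−3) · θ^(−8) = θ^(−11) on θ ≥ max(2.9, 7.67) = 7.67.
This density is strictly decreasing in θ, so the posterior mode lies at the lower boundary of the support.

θ̂_MAP = 7.67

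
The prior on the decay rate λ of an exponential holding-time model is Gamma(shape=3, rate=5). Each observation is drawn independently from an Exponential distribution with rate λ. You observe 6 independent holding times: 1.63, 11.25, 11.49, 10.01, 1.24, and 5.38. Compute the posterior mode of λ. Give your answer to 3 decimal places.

λ̂_MAP = 0.174

The Exponential(rate=λ) likelihood is ∝ λ^n e^(−λΣtᵢ). Here n = 6 and Σtᵢ = 1.63 + 11.25 + 11.49 + 10.01 + 1.24 + 5.38 = 41.
Posterior ∝ λ^2e^(−5λ) · λ^6e^(−41λ) = λ^8e^(−46λ), i.e. Gamma(9, 46).
Mode = (a−1)/b = 8/46 ≈ 0.174.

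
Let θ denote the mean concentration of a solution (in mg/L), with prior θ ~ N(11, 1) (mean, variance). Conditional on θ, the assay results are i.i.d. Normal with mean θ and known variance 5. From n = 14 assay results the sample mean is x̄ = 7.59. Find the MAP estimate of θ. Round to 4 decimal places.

n = 14, x̄ = 7.59.
For a Normal prior and Normal likelihood with known variance, the posterior is Normal; its mode equals its mean, the precision-weighted average.
Prior precision 1/σ₀² = 1/1 = 1; data precision n/σ² = 14/5 = 2.8.
θ̂ = (1·11 + 2.8·7.59) / (1 + 2.8) = 32.252/3.8 = 8063/950 ≈ 8.4874.

θ̂_MAP = 8.4874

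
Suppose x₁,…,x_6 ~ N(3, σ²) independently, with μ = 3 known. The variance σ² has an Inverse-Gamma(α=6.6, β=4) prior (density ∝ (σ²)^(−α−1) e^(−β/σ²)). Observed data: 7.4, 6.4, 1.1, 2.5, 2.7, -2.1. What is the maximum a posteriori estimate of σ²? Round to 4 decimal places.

Sum of squared deviations about the known mean: SS = (7.4−3)² + (6.4−3)² + (1.1−3)² + (2.5−3)² + (2.7−3)² + (-2.1−3)² = 60.88.
The Normal likelihood contributes (σ²)^(−n/2) exp(−SS/(2σ²)), so the posterior is Inverse-Gamma(α + n/2, β + SS/2) = Inverse-Gamma(9.6, 34.44).
The mode of Inverse-Gamma(a, b) is b/(a+1) = 34.44/10.6 ≈ 3.2491.

σ̂²_MAP = 3.2491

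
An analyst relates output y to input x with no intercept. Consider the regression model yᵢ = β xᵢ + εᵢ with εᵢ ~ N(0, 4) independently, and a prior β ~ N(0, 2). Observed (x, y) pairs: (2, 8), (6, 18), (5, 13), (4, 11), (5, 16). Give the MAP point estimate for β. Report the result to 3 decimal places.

log p(β | y) = −Σ(yᵢ − βxᵢ)²/(2·4) − β²/(2·2) + const.
Setting the derivative to zero: Σxᵢ(yᵢ − βxᵢ)/4 − β/2 = 0, so β = Σxᵢyᵢ / (Σxᵢ² + σ²/τ²).
Σxᵢyᵢ = 2·8 + 6·18 + 5·13 + 4·11 + 5·16 = 313; Σxᵢ² = 106; σ²/τ² = 2.
β̂_MAP = 313 / (106 + 2) = 313/108 ≈ 2.898.

β̂_MAP = 2.898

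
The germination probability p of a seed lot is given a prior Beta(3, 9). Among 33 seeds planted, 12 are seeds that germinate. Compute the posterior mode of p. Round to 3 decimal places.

Prior: Beta(3, 9).
Data: 12 successes in 33 trials. The binomial likelihood contributes p^12(1−p)^21, so the posterior is Beta(3+12, 9+21) = Beta(15, 30).
For Beta(a, b) with a, b > 1 the mode is (a−1)/(a+b−2) = 14/43 ≈ 0.326.

p̂_MAP = 0.326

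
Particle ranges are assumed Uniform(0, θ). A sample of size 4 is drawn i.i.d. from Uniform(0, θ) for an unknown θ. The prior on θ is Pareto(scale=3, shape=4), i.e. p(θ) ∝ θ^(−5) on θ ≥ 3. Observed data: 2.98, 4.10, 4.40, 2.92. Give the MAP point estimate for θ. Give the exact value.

The Uniform(0, θ) likelihood is θ^(−n) for θ ≥ max(xᵢ), zero otherwise. Here max(xᵢ) = 4.40.
Posterior ∝ θ^(−5) · θ^(−4) = θ^(−9) on θ ≥ max(3, 4.40) = 4.40.
This density is strictly decreasing in θ, so the posterior mode lies at the lower boundary of the support.

θ̂_MAP = 4.40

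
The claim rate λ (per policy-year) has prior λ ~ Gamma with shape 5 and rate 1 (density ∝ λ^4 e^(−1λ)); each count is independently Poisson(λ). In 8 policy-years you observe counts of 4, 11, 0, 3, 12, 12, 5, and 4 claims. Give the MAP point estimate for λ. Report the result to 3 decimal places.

λ̂_MAP = 6.111

Σxᵢ = 4+11+0+3+12+12+5+4 = 51, with n = 8.
Posterior ∝ λ^4e^(−1λ) · λ^51e^(−8λ) = λ^55e^(−9λ), i.e. Gamma(shape=56, rate=9).
The mode of a Gamma(a, b) with a ≥ 1 (shape–rate) is (a−1)/b = 55/9 ≈ 6.111.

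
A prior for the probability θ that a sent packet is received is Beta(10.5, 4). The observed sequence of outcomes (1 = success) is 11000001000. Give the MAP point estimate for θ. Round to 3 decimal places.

Prior: Beta(10.5, 4).
Data: 3 successes in 11 trials (from the sequence). The binomial likelihood contributes θ^3(1−θ)^8, so the posterior is Beta(10.5+3, 4+8) = Beta(13.5, 12).
For Beta(a, b) with a, b > 1 the mode is (a−1)/(a+b−2) = 12.5/23.5 ≈ 0.532.

θ̂_MAP = 0.532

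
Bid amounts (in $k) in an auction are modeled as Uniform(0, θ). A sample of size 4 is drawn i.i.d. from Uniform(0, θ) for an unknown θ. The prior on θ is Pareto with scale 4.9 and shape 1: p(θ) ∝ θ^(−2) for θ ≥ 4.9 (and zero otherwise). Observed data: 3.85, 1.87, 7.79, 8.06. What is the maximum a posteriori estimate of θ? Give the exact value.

θ̂_MAP = 8.06

The Uniform(0, θ) likelihood is θ^(−n) for θ ≥ max(xᵢ), zero otherwise. Here max(xᵢ) = 8.06.
Posterior ∝ θ^(−2) · θ^(−4) = θ^(−6) on θ ≥ max(4.9, 8.06) = 8.06.
This density is strictly decreasing in θ, so the posterior mode lies at the lower boundary of the support.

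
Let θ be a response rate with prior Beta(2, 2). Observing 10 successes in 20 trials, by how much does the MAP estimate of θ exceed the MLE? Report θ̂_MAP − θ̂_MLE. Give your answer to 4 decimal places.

MAP − MLE = 0.0000

Posterior is Beta(12, 12); MAP = (12−1)/(24−2) = 11/22 ≈ 0.50000.
MLE ignores the prior: θ̂_MLE = k/n = 10/20 ≈ 0.50000.
Difference = 11/22 − 10/20 = 0 ≈ 0.0000.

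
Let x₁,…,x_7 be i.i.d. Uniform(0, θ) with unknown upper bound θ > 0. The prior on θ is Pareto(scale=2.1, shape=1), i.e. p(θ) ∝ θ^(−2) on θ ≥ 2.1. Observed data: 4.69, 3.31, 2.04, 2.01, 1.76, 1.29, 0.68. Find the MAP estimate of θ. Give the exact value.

θ̂_MAP = 4.69

The Uniform(0, θ) likelihood is θ^(−n) for θ ≥ max(xᵢ), zero otherwise. Here max(xᵢ) = 4.69.
Posterior ∝ θ^(−2) · θ^(−7) = θ^(−9) on θ ≥ max(2.1, 4.69) = 4.69.
This density is strictly decreasing in θ, so the posterior mode lies at the lower boundary of the support.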